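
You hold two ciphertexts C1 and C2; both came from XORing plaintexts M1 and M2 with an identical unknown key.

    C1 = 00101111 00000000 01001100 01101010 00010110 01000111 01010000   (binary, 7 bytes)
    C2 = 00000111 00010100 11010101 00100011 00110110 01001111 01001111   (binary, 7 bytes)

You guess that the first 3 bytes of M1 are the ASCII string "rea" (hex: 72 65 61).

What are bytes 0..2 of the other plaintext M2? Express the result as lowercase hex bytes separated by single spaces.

5a 71 f8

First, C1 ⊕ C2 = (M1 ⊕ K) ⊕ (M2 ⊕ K) = M1 ⊕ M2, so the key drops out. Then M2 = (M1 ⊕ M2) ⊕ M1 over the first 3 bytes.
byte 0: (2f XOR 07) XOR 72 = 28 XOR 72 = 5a
byte 1: (00 XOR 14) XOR 65 = 14 XOR 65 = 71
byte 2: (4c XOR d5) XOR 61 = 99 XOR 61 = f8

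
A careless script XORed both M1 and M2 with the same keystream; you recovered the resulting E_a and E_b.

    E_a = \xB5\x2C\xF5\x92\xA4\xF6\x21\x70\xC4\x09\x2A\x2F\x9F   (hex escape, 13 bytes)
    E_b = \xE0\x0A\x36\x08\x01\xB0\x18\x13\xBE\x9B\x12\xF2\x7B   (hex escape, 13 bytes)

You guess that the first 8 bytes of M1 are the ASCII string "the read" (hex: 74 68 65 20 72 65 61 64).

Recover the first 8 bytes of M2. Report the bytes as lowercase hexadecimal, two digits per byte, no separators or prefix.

214ea6bad7235807

First, E_a ⊕ E_b = (M1 ⊕ K) ⊕ (M2 ⊕ K) = M1 ⊕ M2, so the key drops out. Then M2 = (M1 ⊕ M2) ⊕ M1 over the first 8 bytes.
byte 0: (b5 ⊕ e0) ⊕ 74 = 55 ⊕ 74 = 21
byte 1: (2c ⊕ 0a) ⊕ 68 = 26 ⊕ 68 = 4e
byte 2: (f5 ⊕ 36) ⊕ 65 = c3 ⊕ 65 = a6
byte 3: (92 ⊕ 08) ⊕ 20 = 9a ⊕ 20 = ba
byte 4: (a4 ⊕ 01) ⊕ 72 = a5 ⊕ 72 = d7
byte 5: (f6 ⊕ b0) ⊕ 65 = 46 ⊕ 65 = 23
byte 6: (21 ⊕ 18) ⊕ 61 = 39 ⊕ 61 = 58
byte 7: (70 ⊕ 13) ⊕ 64 = 63 ⊕ 64 = 07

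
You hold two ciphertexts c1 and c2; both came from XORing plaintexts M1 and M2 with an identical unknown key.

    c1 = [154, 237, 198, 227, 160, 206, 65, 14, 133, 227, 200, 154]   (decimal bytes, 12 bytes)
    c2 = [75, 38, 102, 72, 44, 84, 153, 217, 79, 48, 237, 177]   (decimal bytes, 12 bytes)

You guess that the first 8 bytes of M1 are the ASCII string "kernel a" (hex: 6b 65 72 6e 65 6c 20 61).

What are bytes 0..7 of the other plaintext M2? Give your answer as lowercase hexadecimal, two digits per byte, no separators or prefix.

baaed2c5e9f6f8b6

First, c1 ⊕ c2 = (M1 ⊕ K) ⊕ (M2 ⊕ K) = M1 ⊕ M2, so the key drops out. Then M2 = (M1 ⊕ M2) ⊕ M1 over the first 8 bytes.
byte 0: (9a XOR 4b) XOR 6b = d1 XOR 6b = ba
byte 1: (ed XOR 26) XOR 65 = cb XOR 65 = ae
byte 2: (c6 XOR 66) XOR 72 = a0 XOR 72 = d2
byte 3: (e3 XOR 48) XOR 6e = ab XOR 6e = c5
byte 4: (a0 XOR 2c) XOR 65 = 8c XOR 65 = e9
byte 5: (ce XOR 54) XOR 6c = 9a XOR 6c = f6
byte 6: (41 XOR 99) XOR 20 = d8 XOR 20 = f8
byte 7: (0e XOR d9) XOR 61 = d7 XOR 61 = b6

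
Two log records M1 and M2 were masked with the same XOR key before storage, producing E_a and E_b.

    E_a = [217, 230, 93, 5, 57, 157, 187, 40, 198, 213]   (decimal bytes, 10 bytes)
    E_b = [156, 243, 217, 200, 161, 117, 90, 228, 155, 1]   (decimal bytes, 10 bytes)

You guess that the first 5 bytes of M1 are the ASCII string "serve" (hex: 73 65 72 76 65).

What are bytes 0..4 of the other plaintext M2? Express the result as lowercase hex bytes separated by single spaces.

First, E_a ⊕ E_b = (M1 ⊕ K) ⊕ (M2 ⊕ K) = M1 ⊕ M2, so the key drops out. Then M2 = (M1 ⊕ M2) ⊕ M1 over the first 5 bytes.
byte 0: (d9 ^ 9c) ^ 73 = 45 ^ 73 = 36
byte 1: (e6 ^ f3) ^ 65 = 15 ^ 65 = 70
byte 2: (5d ^ d9) ^ 72 = 84 ^ 72 = f6
byte 3: (05 ^ c8) ^ 76 = cd ^ 76 = bb
byte 4: (39 ^ a1) ^ 65 = 98 ^ 65 = fd

36 70 f6 bb fd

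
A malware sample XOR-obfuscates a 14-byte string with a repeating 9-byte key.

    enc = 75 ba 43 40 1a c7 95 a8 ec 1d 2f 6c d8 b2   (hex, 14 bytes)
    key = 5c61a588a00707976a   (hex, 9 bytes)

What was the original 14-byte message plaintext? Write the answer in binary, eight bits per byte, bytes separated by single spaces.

The 9-byte key repeats, so the effective keystream is 5c 61 a5 88 a0 07 07 97 6a 5c 61 a5 88 a0.
byte 0: 01110101 XOR 01011100 = 00101001
byte 1: 10111010 XOR 01100001 = 11011011
byte 2: 01000011 XOR 10100101 = 11100110
byte 3: 01000000 XOR 10001000 = 11001000
byte 4: 00011010 XOR 10100000 = 10111010
byte 5: 11000111 XOR 00000111 = 11000000
byte 6: 10010101 XOR 00000111 = 10010010
byte 7: 10101000 XOR 10010111 = 00111111
byte 8: 11101100 XOR 01101010 = 10000110
byte 9: 00011101 XOR 01011100 = 01000001
byte 10: 00101111 XOR 01100001 = 01001110
byte 11: 01101100 XOR 10100101 = 11001001
byte 12: 11011000 XOR 10001000 = 01010000
byte 13: 10110010 XOR 10100000 = 00010010

00101001 11011011 11100110 11001000 10111010 11000000 10010010 00111111 10000110 01000001 01001110 11001001 01010000 00010010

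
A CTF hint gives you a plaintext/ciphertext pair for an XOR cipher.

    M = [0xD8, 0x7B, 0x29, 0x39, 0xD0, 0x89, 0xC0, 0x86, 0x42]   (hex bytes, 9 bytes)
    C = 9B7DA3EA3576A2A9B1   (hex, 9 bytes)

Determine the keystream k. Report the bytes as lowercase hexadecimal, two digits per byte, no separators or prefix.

Since C = M ⊕ k, XORing both sides with M gives k = M ⊕ C.
216 xor 155 =  67
123 xor 125 =   6
 41 xor 163 = 138
 57 xor 234 = 211
208 xor  53 = 229
137 xor 118 = 255
192 xor 162 =  98
134 xor 169 =  47
 66 xor 177 = 243

43068ad3e5ff622ff3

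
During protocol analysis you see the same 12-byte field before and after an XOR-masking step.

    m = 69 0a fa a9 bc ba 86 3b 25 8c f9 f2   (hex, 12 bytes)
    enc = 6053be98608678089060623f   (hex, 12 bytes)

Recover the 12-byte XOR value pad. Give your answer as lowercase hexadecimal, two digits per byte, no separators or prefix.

09594431dc3cfe33b5ec9bcd

Since enc = m ⊕ pad, XORing both sides with m gives pad = m ⊕ enc.
01101001 ^ 01100000 = 00001001
00001010 ^ 01010011 = 01011001
11111010 ^ 10111110 = 01000100
10101001 ^ 10011000 = 00110001
10111100 ^ 01100000 = 11011100
10111010 ^ 10000110 = 00111100
10000110 ^ 01111000 = 11111110
00111011 ^ 00001000 = 00110011
00100101 ^ 10010000 = 10110101
10001100 ^ 01100000 = 11101100
11111001 ^ 01100010 = 10011011
11110010 ^ 00111111 = 11001101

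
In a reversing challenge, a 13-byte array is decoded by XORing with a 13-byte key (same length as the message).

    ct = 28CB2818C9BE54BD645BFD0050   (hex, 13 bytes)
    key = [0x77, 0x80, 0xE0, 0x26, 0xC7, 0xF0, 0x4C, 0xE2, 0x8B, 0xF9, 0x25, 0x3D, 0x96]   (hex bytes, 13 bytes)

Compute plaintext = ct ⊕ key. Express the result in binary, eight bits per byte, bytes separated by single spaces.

XOR is its own inverse, so applying the key byte-wise gives the result directly.
00101000 xor 01110111 = 01011111
11001011 xor 10000000 = 01001011
00101000 xor 11100000 = 11001000
00011000 xor 00100110 = 00111110
11001001 xor 11000111 = 00001110
10111110 xor 11110000 = 01001110
01010100 xor 01001100 = 00011000
10111101 xor 11100010 = 01011111
01100100 xor 10001011 = 11101111
01011011 xor 11111001 = 10100010
11111101 xor 00100101 = 11011000
00000000 xor 00111101 = 00111101
01010000 xor 10010110 = 11000110

01011111 01001011 11001000 00111110 00001110 01001110 00011000 01011111 11101111 10100010 11011000 00111101 11000110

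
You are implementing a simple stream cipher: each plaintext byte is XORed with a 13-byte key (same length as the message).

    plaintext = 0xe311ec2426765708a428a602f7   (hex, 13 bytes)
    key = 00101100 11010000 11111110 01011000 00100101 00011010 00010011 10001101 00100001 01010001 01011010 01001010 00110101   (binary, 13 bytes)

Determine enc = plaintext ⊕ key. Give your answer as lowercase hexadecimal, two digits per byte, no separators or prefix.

e3 xor 2c = cf
11 xor d0 = c1
ec xor fe = 12
24 xor 58 = 7c
26 xor 25 = 03
76 xor 1a = 6c
57 xor 13 = 44
08 xor 8d = 85
a4 xor 21 = 85
28 xor 51 = 79
a6 xor 5a = fc
02 xor 4a = 48
f7 xor 35 = c2

cfc1127c036c44858579fc48c2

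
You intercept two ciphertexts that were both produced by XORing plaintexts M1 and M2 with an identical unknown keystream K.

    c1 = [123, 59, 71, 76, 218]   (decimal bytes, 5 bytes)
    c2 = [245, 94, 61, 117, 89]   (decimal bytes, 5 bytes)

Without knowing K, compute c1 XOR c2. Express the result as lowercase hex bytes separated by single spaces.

8e 65 7a 39 83

c1 ⊕ c2 = (M1 ⊕ K) ⊕ (M2 ⊕ K) = M1 ⊕ M2 — the shared key cancels under XOR.
byte 0: 7b ⊕ f5 = 8e
byte 1: 3b ⊕ 5e = 65
byte 2: 47 ⊕ 3d = 7a
byte 3: 4c ⊕ 75 = 39
byte 4: da ⊕ 59 = 83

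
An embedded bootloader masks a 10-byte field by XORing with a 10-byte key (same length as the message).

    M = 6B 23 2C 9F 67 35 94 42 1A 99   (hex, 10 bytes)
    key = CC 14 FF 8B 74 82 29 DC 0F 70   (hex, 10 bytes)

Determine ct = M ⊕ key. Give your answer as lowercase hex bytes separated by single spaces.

XOR is its own inverse, so applying the key byte-wise gives the result directly.
byte 0: 01101011 ⊕ 11001100 = 10100111
byte 1: 00100011 ⊕ 00010100 = 00110111
byte 2: 00101100 ⊕ 11111111 = 11010011
byte 3: 10011111 ⊕ 10001011 = 00010100
byte 4: 01100111 ⊕ 01110100 = 00010011
byte 5: 00110101 ⊕ 10000010 = 10110111
byte 6: 10010100 ⊕ 00101001 = 10111101
byte 7: 01000010 ⊕ 11011100 = 10011110
byte 8: 00011010 ⊕ 00001111 = 00010101
byte 9: 10011001 ⊕ 01110000 = 11101001

a7 37 d3 14 13 b7 bd 9e 15 e9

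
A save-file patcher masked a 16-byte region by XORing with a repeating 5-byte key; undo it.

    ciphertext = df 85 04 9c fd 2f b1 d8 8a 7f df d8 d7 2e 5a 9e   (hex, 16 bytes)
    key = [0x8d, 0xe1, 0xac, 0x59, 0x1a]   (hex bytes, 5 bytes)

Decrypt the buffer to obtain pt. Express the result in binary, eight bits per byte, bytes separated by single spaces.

01010010 01100100 10101000 11000101 11100111 10100010 01010000 01110100 11010011 01100101 01010010 00111001 01111011 01110111 01000000 00010011

The 5-byte key repeats, so the effective keystream is 8d e1 ac 59 1a 8d e1 ac 59 1a 8d e1 ac 59 1a 8d.
byte 0: 223 xor 141 =  82
byte 1: 133 xor 225 = 100
byte 2:   4 xor 172 = 168
byte 3: 156 xor  89 = 197
byte 4: 253 xor  26 = 231
byte 5:  47 xor 141 = 162
byte 6: 177 xor 225 =  80
byte 7: 216 xor 172 = 116
byte 8: 138 xor  89 = 211
byte 9: 127 xor  26 = 101
byte 10: 223 xor 141 =  82
byte 11: 216 xor 225 =  57
byte 12: 215 xor 172 = 123
byte 13:  46 xor  89 = 119
byte 14:  90 xor  26 =  64
byte 15: 158 xor 141 =  19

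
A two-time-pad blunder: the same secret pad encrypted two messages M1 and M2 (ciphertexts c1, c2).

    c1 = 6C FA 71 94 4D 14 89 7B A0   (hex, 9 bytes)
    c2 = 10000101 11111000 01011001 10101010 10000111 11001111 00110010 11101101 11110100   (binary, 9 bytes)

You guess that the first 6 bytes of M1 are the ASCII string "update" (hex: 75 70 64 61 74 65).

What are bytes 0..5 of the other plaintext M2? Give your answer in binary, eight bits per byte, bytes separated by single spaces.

10011100 01110010 01001100 01011111 10111110 10111110

First, c1 ⊕ c2 = (M1 ⊕ K) ⊕ (M2 ⊕ K) = M1 ⊕ M2, so the key drops out. Then M2 = (M1 ⊕ M2) ⊕ M1 over the first 6 bytes.
byte 0: (6c xor 85) xor 75 = e9 xor 75 = 9c
byte 1: (fa xor f8) xor 70 = 02 xor 70 = 72
byte 2: (71 xor 59) xor 64 = 28 xor 64 = 4c
byte 3: (94 xor aa) xor 61 = 3e xor 61 = 5f
byte 4: (4d xor 87) xor 74 = ca xor 74 = be
byte 5: (14 xor cf) xor 65 = db xor 65 = be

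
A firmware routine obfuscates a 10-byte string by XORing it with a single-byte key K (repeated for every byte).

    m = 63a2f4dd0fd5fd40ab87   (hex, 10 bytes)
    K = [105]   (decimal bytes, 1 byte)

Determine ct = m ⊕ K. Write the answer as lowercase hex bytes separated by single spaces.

The 1-byte key repeats, so the effective keystream is 69 69 69 69 69 69 69 69 69 69.
byte 0: 63 xor 69 = 0a
byte 1: a2 xor 69 = cb
byte 2: f4 xor 69 = 9d
byte 3: dd xor 69 = b4
byte 4: 0f xor 69 = 66
byte 5: d5 xor 69 = bc
byte 6: fd xor 69 = 94
byte 7: 40 xor 69 = 29
byte 8: ab xor 69 = c2
byte 9: 87 xor 69 = ee

0a cb 9d b4 66 bc 94 29 c2 ee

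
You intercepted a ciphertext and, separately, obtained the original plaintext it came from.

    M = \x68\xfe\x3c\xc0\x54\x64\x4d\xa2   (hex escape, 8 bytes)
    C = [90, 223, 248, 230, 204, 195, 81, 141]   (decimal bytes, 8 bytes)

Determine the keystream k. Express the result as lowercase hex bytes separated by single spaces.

Since C = M ⊕ k, XORing both sides with M gives k = M ⊕ C.
01101000 XOR 01011010 = 00110010
11111110 XOR 11011111 = 00100001
00111100 XOR 11111000 = 11000100
11000000 XOR 11100110 = 00100110
01010100 XOR 11001100 = 10011000
01100100 XOR 11000011 = 10100111
01001101 XOR 01010001 = 00011100
10100010 XOR 10001101 = 00101111

32 21 c4 26 98 a7 1c 2f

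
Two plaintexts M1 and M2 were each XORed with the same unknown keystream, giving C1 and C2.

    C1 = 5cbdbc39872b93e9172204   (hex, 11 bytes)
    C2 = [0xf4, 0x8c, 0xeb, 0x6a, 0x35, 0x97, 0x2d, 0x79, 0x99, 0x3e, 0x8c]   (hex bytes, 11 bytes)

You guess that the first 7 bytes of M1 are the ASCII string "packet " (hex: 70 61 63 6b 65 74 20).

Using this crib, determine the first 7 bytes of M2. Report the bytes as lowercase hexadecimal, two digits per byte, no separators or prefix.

d8503438d7c89e

First, C1 ⊕ C2 = (M1 ⊕ K) ⊕ (M2 ⊕ K) = M1 ⊕ M2, so the key drops out. Then M2 = (M1 ⊕ M2) ⊕ M1 over the first 7 bytes.
byte 0: (5c ^ f4) ^ 70 = a8 ^ 70 = d8
byte 1: (bd ^ 8c) ^ 61 = 31 ^ 61 = 50
byte 2: (bc ^ eb) ^ 63 = 57 ^ 63 = 34
byte 3: (39 ^ 6a) ^ 6b = 53 ^ 6b = 38
byte 4: (87 ^ 35) ^ 65 = b2 ^ 65 = d7
byte 5: (2b ^ 97) ^ 74 = bc ^ 74 = c8
byte 6: (93 ^ 2d) ^ 20 = be ^ 20 = 9e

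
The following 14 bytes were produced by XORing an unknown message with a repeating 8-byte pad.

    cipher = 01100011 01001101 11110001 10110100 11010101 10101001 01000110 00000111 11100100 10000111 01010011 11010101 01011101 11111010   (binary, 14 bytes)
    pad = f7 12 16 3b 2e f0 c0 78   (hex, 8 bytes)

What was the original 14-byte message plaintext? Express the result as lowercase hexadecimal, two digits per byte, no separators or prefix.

945fe78ffb59867f139545ee730a

The 8-byte key repeats, so the effective keystream is f7 12 16 3b 2e f0 c0 78 f7 12 16 3b 2e f0.
byte 0: 63 XOR f7 = 94
byte 1: 4d XOR 12 = 5f
byte 2: f1 XOR 16 = e7
byte 3: b4 XOR 3b = 8f
byte 4: d5 XOR 2e = fb
byte 5: a9 XOR f0 = 59
byte 6: 46 XOR c0 = 86
byte 7: 07 XOR 78 = 7f
byte 8: e4 XOR f7 = 13
byte 9: 87 XOR 12 = 95
byte 10: 53 XOR 16 = 45
byte 11: d5 XOR 3b = ee
byte 12: 5d XOR 2e = 73
byte 13: fa XOR f0 = 0a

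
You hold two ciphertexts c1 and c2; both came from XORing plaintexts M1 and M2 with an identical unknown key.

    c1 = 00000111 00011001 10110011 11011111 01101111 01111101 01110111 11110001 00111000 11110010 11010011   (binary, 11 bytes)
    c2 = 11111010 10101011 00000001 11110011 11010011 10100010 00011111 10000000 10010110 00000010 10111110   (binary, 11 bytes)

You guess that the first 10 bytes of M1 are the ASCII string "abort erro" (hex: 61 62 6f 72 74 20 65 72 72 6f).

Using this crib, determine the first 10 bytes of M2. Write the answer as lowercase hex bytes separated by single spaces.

First, c1 ⊕ c2 = (M1 ⊕ K) ⊕ (M2 ⊕ K) = M1 ⊕ M2, so the key drops out. Then M2 = (M1 ⊕ M2) ⊕ M1 over the first 10 bytes.
byte 0: (07 ^ fa) ^ 61 = fd ^ 61 = 9c
byte 1: (19 ^ ab) ^ 62 = b2 ^ 62 = d0
byte 2: (b3 ^ 01) ^ 6f = b2 ^ 6f = dd
byte 3: (df ^ f3) ^ 72 = 2c ^ 72 = 5e
byte 4: (6f ^ d3) ^ 74 = bc ^ 74 = c8
byte 5: (7d ^ a2) ^ 20 = df ^ 20 = ff
byte 6: (77 ^ 1f) ^ 65 = 68 ^ 65 = 0d
byte 7: (f1 ^ 80) ^ 72 = 71 ^ 72 = 03
byte 8: (38 ^ 96) ^ 72 = ae ^ 72 = dc
byte 9: (f2 ^ 02) ^ 6f = f0 ^ 6f = 9f

9c d0 dd 5e c8 ff 0d 03 dc 9f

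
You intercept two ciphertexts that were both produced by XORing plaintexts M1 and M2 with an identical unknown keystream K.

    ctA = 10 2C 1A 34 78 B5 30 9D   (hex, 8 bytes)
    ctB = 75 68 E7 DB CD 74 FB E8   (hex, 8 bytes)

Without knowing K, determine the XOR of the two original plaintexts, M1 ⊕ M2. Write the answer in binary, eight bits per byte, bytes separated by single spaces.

ctA ⊕ ctB = (M1 ⊕ K) ⊕ (M2 ⊕ K) = M1 ⊕ M2 — the shared key cancels under XOR.
10 xor 75 = 65
2c xor 68 = 44
1a xor e7 = fd
34 xor db = ef
78 xor cd = b5
b5 xor 74 = c1
30 xor fb = cb
9d xor e8 = 75

01100101 01000100 11111101 11101111 10110101 11000001 11001011 01110101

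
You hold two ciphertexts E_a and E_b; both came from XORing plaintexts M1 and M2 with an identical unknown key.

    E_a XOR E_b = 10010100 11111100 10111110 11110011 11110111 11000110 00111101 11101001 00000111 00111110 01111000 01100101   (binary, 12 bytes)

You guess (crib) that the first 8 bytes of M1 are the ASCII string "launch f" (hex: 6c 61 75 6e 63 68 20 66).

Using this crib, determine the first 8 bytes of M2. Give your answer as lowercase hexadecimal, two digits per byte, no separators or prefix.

f89dcb9d94ae1d8f

Since E_a ⊕ E_b = M1 ⊕ M2, XORing with the guessed M1 bytes yields the corresponding M2 bytes: M2 = (E_a ⊕ E_b) ⊕ M1.
94 ^ 6c = f8
fc ^ 61 = 9d
be ^ 75 = cb
f3 ^ 6e = 9d
f7 ^ 63 = 94
c6 ^ 68 = ae
3d ^ 20 = 1d
e9 ^ 66 = 8f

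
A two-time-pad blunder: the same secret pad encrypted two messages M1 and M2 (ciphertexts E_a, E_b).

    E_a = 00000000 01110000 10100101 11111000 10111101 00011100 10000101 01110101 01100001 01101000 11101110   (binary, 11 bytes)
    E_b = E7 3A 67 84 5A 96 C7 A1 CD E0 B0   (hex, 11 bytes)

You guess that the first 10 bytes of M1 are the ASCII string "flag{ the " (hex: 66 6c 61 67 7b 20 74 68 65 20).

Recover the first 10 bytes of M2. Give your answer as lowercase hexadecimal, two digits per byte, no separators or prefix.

8126a31b9caa36bcc9a8

First, E_a ⊕ E_b = (M1 ⊕ K) ⊕ (M2 ⊕ K) = M1 ⊕ M2, so the key drops out. Then M2 = (M1 ⊕ M2) ⊕ M1 over the first 10 bytes.
byte 0: (00 xor e7) xor 66 = e7 xor 66 = 81
byte 1: (70 xor 3a) xor 6c = 4a xor 6c = 26
byte 2: (a5 xor 67) xor 61 = c2 xor 61 = a3
byte 3: (f8 xor 84) xor 67 = 7c xor 67 = 1b
byte 4: (bd xor 5a) xor 7b = e7 xor 7b = 9c
byte 5: (1c xor 96) xor 20 = 8a xor 20 = aa
byte 6: (85 xor c7) xor 74 = 42 xor 74 = 36
byte 7: (75 xor a1) xor 68 = d4 xor 68 = bc
byte 8: (61 xor cd) xor 65 = ac xor 65 = c9
byte 9: (68 xor e0) xor 20 = 88 xor 20 = a8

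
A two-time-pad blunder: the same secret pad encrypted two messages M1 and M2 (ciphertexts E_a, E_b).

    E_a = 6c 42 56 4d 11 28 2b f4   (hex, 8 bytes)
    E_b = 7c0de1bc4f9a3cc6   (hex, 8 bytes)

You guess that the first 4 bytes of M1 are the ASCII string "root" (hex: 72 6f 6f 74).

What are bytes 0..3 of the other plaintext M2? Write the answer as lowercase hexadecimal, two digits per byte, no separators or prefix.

6220d885

First, E_a ⊕ E_b = (M1 ⊕ K) ⊕ (M2 ⊕ K) = M1 ⊕ M2, so the key drops out. Then M2 = (M1 ⊕ M2) ⊕ M1 over the first 4 bytes.
byte 0: (6c XOR 7c) XOR 72 = 10 XOR 72 = 62
byte 1: (42 XOR 0d) XOR 6f = 4f XOR 6f = 20
byte 2: (56 XOR e1) XOR 6f = b7 XOR 6f = d8
byte 3: (4d XOR bc) XOR 74 = f1 XOR 74 = 85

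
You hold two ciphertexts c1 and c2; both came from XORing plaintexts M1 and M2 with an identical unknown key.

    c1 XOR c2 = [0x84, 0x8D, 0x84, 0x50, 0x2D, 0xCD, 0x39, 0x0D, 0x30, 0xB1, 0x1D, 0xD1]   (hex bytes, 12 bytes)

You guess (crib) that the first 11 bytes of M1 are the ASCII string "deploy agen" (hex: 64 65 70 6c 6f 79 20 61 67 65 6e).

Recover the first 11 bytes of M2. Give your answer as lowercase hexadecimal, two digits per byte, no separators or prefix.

Since c1 ⊕ c2 = M1 ⊕ M2, XORing with the guessed M1 bytes yields the corresponding M2 bytes: M2 = (c1 ⊕ c2) ⊕ M1.
84 xor 64 = e0
8d xor 65 = e8
84 xor 70 = f4
50 xor 6c = 3c
2d xor 6f = 42
cd xor 79 = b4
39 xor 20 = 19
0d xor 61 = 6c
30 xor 67 = 57
b1 xor 65 = d4
1d xor 6e = 73

e0e8f43c42b4196c57d473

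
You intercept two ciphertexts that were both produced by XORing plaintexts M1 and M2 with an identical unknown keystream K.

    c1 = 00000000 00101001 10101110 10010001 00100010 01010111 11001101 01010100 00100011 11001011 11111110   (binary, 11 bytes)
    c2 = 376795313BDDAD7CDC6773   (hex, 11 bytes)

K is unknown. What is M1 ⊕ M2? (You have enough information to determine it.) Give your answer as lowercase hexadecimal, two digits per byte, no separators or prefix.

c1 ⊕ c2 = (M1 ⊕ K) ⊕ (M2 ⊕ K) = M1 ⊕ M2 — the shared key cancels under XOR.
  0 xor  55 =  55
 41 xor 103 =  78
174 xor 149 =  59
145 xor  49 = 160
 34 xor  59 =  25
 87 xor 221 = 138
205 xor 173 =  96
 84 xor 124 =  40
 35 xor 220 = 255
203 xor 103 = 172
254 xor 115 = 141

374e3ba0198a6028ffac8d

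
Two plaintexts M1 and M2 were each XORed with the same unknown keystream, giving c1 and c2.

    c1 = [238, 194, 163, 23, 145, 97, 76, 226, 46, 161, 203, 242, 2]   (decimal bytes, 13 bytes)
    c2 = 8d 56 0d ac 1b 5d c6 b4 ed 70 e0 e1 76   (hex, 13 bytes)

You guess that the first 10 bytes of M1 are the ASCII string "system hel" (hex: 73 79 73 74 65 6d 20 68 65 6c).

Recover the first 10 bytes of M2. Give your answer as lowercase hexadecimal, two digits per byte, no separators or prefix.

10edddcfef51aa3ea6bd

First, c1 ⊕ c2 = (M1 ⊕ K) ⊕ (M2 ⊕ K) = M1 ⊕ M2, so the key drops out. Then M2 = (M1 ⊕ M2) ⊕ M1 over the first 10 bytes.
byte 0: (ee ⊕ 8d) ⊕ 73 = 63 ⊕ 73 = 10
byte 1: (c2 ⊕ 56) ⊕ 79 = 94 ⊕ 79 = ed
byte 2: (a3 ⊕ 0d) ⊕ 73 = ae ⊕ 73 = dd
byte 3: (17 ⊕ ac) ⊕ 74 = bb ⊕ 74 = cf
byte 4: (91 ⊕ 1b) ⊕ 65 = 8a ⊕ 65 = ef
byte 5: (61 ⊕ 5d) ⊕ 6d = 3c ⊕ 6d = 51
byte 6: (4c ⊕ c6) ⊕ 20 = 8a ⊕ 20 = aa
byte 7: (e2 ⊕ b4) ⊕ 68 = 56 ⊕ 68 = 3e
byte 8: (2e ⊕ ed) ⊕ 65 = c3 ⊕ 65 = a6
byte 9: (a1 ⊕ 70) ⊕ 6c = d1 ⊕ 6c = bd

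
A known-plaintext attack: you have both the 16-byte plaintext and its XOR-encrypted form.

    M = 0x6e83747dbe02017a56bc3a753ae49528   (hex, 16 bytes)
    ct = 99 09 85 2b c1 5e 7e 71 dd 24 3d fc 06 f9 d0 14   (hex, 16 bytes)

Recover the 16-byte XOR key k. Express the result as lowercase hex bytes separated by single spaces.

Since ct = M ⊕ k, XORing both sides with M gives k = M ⊕ ct.
110 ⊕ 153 = 247
131 ⊕   9 = 138
116 ⊕ 133 = 241
125 ⊕  43 =  86
190 ⊕ 193 = 127
  2 ⊕  94 =  92
  1 ⊕ 126 = 127
122 ⊕ 113 =  11
 86 ⊕ 221 = 139
188 ⊕  36 = 152
 58 ⊕  61 =   7
117 ⊕ 252 = 137
 58 ⊕   6 =  60
228 ⊕ 249 =  29
149 ⊕ 208 =  69
 40 ⊕  20 =  60

f7 8a f1 56 7f 5c 7f 0b 8b 98 07 89 3c 1d 45 3c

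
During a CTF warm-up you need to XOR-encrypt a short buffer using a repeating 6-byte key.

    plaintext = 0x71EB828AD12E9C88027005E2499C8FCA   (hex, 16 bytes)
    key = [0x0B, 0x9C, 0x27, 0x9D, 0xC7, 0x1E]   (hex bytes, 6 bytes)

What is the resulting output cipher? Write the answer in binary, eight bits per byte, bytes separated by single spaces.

01111010 01110111 10100101 00010111 00010110 00110000 10010111 00010100 00100101 11101101 11000010 11111100 01000010 00000000 10101000 01010111

The 6-byte key repeats, so the effective keystream is 0b 9c 27 9d c7 1e 0b 9c 27 9d c7 1e 0b 9c 27 9d.
byte 0: 113 xor  11 = 122
byte 1: 235 xor 156 = 119
byte 2: 130 xor  39 = 165
byte 3: 138 xor 157 =  23
byte 4: 209 xor 199 =  22
byte 5:  46 xor  30 =  48
byte 6: 156 xor  11 = 151
byte 7: 136 xor 156 =  20
byte 8:   2 xor  39 =  37
byte 9: 112 xor 157 = 237
byte 10:   5 xor 199 = 194
byte 11: 226 xor  30 = 252
byte 12:  73 xor  11 =  66
byte 13: 156 xor 156 =   0
byte 14: 143 xor  39 = 168
byte 15: 202 xor 157 =  87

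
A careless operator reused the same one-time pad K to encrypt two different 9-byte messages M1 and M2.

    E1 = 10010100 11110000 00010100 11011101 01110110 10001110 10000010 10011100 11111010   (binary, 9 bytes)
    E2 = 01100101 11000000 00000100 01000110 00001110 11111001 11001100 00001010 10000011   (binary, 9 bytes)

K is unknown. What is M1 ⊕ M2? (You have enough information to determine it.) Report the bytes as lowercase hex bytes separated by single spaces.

f1 30 10 9b 78 77 4e 96 79

E1 ⊕ E2 = (M1 ⊕ K) ⊕ (M2 ⊕ K) = M1 ⊕ M2 — the shared key cancels under XOR.
10010100 ⊕ 01100101 = 11110001
11110000 ⊕ 11000000 = 00110000
00010100 ⊕ 00000100 = 00010000
11011101 ⊕ 01000110 = 10011011
01110110 ⊕ 00001110 = 01111000
10001110 ⊕ 11111001 = 01110111
10000010 ⊕ 11001100 = 01001110
10011100 ⊕ 00001010 = 10010110
11111010 ⊕ 10000011 = 01111001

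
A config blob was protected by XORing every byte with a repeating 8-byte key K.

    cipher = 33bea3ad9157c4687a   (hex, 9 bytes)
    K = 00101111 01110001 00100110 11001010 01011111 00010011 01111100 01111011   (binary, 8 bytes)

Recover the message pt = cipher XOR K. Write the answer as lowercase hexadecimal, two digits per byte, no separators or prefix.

The 8-byte key repeats, so the effective keystream is 2f 71 26 ca 5f 13 7c 7b 2f.
byte 0: 33 xor 2f = 1c
byte 1: be xor 71 = cf
byte 2: a3 xor 26 = 85
byte 3: ad xor ca = 67
byte 4: 91 xor 5f = ce
byte 5: 57 xor 13 = 44
byte 6: c4 xor 7c = b8
byte 7: 68 xor 7b = 13
byte 8: 7a xor 2f = 55

1ccf8567ce44b81355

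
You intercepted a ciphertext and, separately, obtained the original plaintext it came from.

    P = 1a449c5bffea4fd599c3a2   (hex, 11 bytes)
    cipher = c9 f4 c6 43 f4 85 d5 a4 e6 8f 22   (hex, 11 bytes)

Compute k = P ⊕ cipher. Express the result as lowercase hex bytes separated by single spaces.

Since cipher = P ⊕ k, XORing both sides with P gives k = P ⊕ cipher.
byte 0:  26 xor 201 = 211
byte 1:  68 xor 244 = 176
byte 2: 156 xor 198 =  90
byte 3:  91 xor  67 =  24
byte 4: 255 xor 244 =  11
byte 5: 234 xor 133 = 111
byte 6:  79 xor 213 = 154
byte 7: 213 xor 164 = 113
byte 8: 153 xor 230 = 127
byte 9: 195 xor 143 =  76
byte 10: 162 xor  34 = 128

d3 b0 5a 18 0b 6f 9a 71 7f 4c 80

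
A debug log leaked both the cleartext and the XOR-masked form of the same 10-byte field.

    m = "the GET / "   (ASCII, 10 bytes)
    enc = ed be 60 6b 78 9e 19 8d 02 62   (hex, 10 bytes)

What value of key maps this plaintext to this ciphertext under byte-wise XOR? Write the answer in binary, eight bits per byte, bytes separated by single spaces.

10011001 11010110 00000101 01001011 00111111 11011011 01001101 10101101 00101101 01000010

Since enc = m ⊕ key, XORing both sides with m gives key = m ⊕ enc.
74 xor ed = 99
68 xor be = d6
65 xor 60 = 05
20 xor 6b = 4b
47 xor 78 = 3f
45 xor 9e = db
54 xor 19 = 4d
20 xor 8d = ad
2f xor 02 = 2d
20 xor 62 = 42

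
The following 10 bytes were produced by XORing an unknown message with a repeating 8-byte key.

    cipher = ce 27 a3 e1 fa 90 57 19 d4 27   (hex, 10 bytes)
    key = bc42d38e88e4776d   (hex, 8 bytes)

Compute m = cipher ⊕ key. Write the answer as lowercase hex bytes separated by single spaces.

72 65 70 6f 72 74 20 74 68 65

The 8-byte key repeats, so the effective keystream is bc 42 d3 8e 88 e4 77 6d bc 42.
byte 0: 11001110 ⊕ 10111100 = 01110010
byte 1: 00100111 ⊕ 01000010 = 01100101
byte 2: 10100011 ⊕ 11010011 = 01110000
byte 3: 11100001 ⊕ 10001110 = 01101111
byte 4: 11111010 ⊕ 10001000 = 01110010
byte 5: 10010000 ⊕ 11100100 = 01110100
byte 6: 01010111 ⊕ 01110111 = 00100000
byte 7: 00011001 ⊕ 01101101 = 01110100
byte 8: 11010100 ⊕ 10111100 = 01101000
byte 9: 00100111 ⊕ 01000010 = 01100101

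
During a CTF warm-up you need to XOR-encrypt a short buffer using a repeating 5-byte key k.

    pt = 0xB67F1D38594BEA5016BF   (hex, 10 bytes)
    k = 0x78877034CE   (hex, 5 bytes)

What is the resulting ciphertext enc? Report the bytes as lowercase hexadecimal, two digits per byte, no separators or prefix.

cef86d0c97336d202271

The 5-byte key repeats, so the effective keystream is 78 87 70 34 ce 78 87 70 34 ce.
byte 0: 10110110 ^ 01111000 = 11001110
byte 1: 01111111 ^ 10000111 = 11111000
byte 2: 00011101 ^ 01110000 = 01101101
byte 3: 00111000 ^ 00110100 = 00001100
byte 4: 01011001 ^ 11001110 = 10010111
byte 5: 01001011 ^ 01111000 = 00110011
byte 6: 11101010 ^ 10000111 = 01101101
byte 7: 01010000 ^ 01110000 = 00100000
byte 8: 00010110 ^ 00110100 = 00100010
byte 9: 10111111 ^ 11001110 = 01110001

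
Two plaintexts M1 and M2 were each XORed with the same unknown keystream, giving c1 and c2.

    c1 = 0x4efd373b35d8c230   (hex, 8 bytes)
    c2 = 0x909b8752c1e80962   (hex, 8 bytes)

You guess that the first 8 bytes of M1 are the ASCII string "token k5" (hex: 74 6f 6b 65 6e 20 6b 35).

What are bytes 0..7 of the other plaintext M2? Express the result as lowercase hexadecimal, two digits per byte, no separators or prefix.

First, c1 ⊕ c2 = (M1 ⊕ K) ⊕ (M2 ⊕ K) = M1 ⊕ M2, so the key drops out. Then M2 = (M1 ⊕ M2) ⊕ M1 over the first 8 bytes.
byte 0: (4e ^ 90) ^ 74 = de ^ 74 = aa
byte 1: (fd ^ 9b) ^ 6f = 66 ^ 6f = 09
byte 2: (37 ^ 87) ^ 6b = b0 ^ 6b = db
byte 3: (3b ^ 52) ^ 65 = 69 ^ 65 = 0c
byte 4: (35 ^ c1) ^ 6e = f4 ^ 6e = 9a
byte 5: (d8 ^ e8) ^ 20 = 30 ^ 20 = 10
byte 6: (c2 ^ 09) ^ 6b = cb ^ 6b = a0
byte 7: (30 ^ 62) ^ 35 = 52 ^ 35 = 67

aa09db0c9a10a067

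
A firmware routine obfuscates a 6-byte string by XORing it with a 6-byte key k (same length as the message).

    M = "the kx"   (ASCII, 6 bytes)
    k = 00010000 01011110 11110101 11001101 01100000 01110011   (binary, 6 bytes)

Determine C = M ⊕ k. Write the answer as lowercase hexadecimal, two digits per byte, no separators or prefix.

643690ed0b0b

74 ⊕ 10 = 64
68 ⊕ 5e = 36
65 ⊕ f5 = 90
20 ⊕ cd = ed
6b ⊕ 60 = 0b
78 ⊕ 73 = 0b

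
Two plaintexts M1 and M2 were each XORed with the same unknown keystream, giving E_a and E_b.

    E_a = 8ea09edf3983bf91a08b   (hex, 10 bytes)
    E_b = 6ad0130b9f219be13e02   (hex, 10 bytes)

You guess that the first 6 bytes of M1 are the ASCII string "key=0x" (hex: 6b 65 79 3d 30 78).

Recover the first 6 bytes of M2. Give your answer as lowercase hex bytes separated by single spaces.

8f 15 f4 e9 96 da

First, E_a ⊕ E_b = (M1 ⊕ K) ⊕ (M2 ⊕ K) = M1 ⊕ M2, so the key drops out. Then M2 = (M1 ⊕ M2) ⊕ M1 over the first 6 bytes.
byte 0: (8e ^ 6a) ^ 6b = e4 ^ 6b = 8f
byte 1: (a0 ^ d0) ^ 65 = 70 ^ 65 = 15
byte 2: (9e ^ 13) ^ 79 = 8d ^ 79 = f4
byte 3: (df ^ 0b) ^ 3d = d4 ^ 3d = e9
byte 4: (39 ^ 9f) ^ 30 = a6 ^ 30 = 96
byte 5: (83 ^ 21) ^ 78 = a2 ^ 78 = da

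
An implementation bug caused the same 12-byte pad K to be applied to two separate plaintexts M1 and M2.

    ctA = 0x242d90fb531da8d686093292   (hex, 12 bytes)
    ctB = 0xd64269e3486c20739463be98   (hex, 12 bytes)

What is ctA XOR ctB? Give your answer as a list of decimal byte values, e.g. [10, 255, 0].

ctA ⊕ ctB = (M1 ⊕ K) ⊕ (M2 ⊕ K) = M1 ⊕ M2 — the shared key cancels under XOR.
00100100 xor 11010110 = 11110010
00101101 xor 01000010 = 01101111
10010000 xor 01101001 = 11111001
11111011 xor 11100011 = 00011000
01010011 xor 01001000 = 00011011
00011101 xor 01101100 = 01110001
10101000 xor 00100000 = 10001000
11010110 xor 01110011 = 10100101
10000110 xor 10010100 = 00010010
00001001 xor 01100011 = 01101010
00110010 xor 10111110 = 10001100
10010010 xor 10011000 = 00001010

[242, 111, 249, 24, 27, 113, 136, 165, 18, 106, 140, 10]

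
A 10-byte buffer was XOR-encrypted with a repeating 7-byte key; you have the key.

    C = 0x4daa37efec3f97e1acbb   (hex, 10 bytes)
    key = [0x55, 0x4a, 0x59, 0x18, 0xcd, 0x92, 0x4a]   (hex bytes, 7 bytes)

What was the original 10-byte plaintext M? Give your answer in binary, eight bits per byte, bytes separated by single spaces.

The 7-byte key repeats, so the effective keystream is 55 4a 59 18 cd 92 4a 55 4a 59.
byte 0: 4d ^ 55 = 18
byte 1: aa ^ 4a = e0
byte 2: 37 ^ 59 = 6e
byte 3: ef ^ 18 = f7
byte 4: ec ^ cd = 21
byte 5: 3f ^ 92 = ad
byte 6: 97 ^ 4a = dd
byte 7: e1 ^ 55 = b4
byte 8: ac ^ 4a = e6
byte 9: bb ^ 59 = e2

00011000 11100000 01101110 11110111 00100001 10101101 11011101 10110100 11100110 11100010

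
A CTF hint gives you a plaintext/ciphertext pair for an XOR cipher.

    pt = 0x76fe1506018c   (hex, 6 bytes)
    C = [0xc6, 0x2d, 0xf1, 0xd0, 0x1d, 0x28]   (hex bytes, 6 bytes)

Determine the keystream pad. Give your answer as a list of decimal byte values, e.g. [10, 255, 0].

[176, 211, 228, 214, 28, 164]

Since C = pt ⊕ pad, XORing both sides with pt gives pad = pt ⊕ C.
76 XOR c6 = b0
fe XOR 2d = d3
15 XOR f1 = e4
06 XOR d0 = d6
01 XOR 1d = 1c
8c XOR 28 = a4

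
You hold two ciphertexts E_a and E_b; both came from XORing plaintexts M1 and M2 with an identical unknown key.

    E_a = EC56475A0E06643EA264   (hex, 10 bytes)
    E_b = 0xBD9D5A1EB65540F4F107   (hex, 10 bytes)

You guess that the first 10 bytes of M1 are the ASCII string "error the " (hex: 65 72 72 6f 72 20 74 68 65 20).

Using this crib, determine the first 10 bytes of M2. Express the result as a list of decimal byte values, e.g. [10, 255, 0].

First, E_a ⊕ E_b = (M1 ⊕ K) ⊕ (M2 ⊕ K) = M1 ⊕ M2, so the key drops out. Then M2 = (M1 ⊕ M2) ⊕ M1 over the first 10 bytes.
byte 0: (ec ⊕ bd) ⊕ 65 = 51 ⊕ 65 = 34
byte 1: (56 ⊕ 9d) ⊕ 72 = cb ⊕ 72 = b9
byte 2: (47 ⊕ 5a) ⊕ 72 = 1d ⊕ 72 = 6f
byte 3: (5a ⊕ 1e) ⊕ 6f = 44 ⊕ 6f = 2b
byte 4: (0e ⊕ b6) ⊕ 72 = b8 ⊕ 72 = ca
byte 5: (06 ⊕ 55) ⊕ 20 = 53 ⊕ 20 = 73
byte 6: (64 ⊕ 40) ⊕ 74 = 24 ⊕ 74 = 50
byte 7: (3e ⊕ f4) ⊕ 68 = ca ⊕ 68 = a2
byte 8: (a2 ⊕ f1) ⊕ 65 = 53 ⊕ 65 = 36
byte 9: (64 ⊕ 07) ⊕ 20 = 63 ⊕ 20 = 43

[52, 185, 111, 43, 202, 115, 80, 162, 54, 67]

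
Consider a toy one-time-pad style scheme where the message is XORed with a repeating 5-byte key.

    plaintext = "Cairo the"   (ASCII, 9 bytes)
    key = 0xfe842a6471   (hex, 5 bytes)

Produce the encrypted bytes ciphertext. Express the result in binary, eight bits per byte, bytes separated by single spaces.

The 5-byte key repeats, so the effective keystream is fe 84 2a 64 71 fe 84 2a 64.
byte 0: 43 XOR fe = bd
byte 1: 61 XOR 84 = e5
byte 2: 69 XOR 2a = 43
byte 3: 72 XOR 64 = 16
byte 4: 6f XOR 71 = 1e
byte 5: 20 XOR fe = de
byte 6: 74 XOR 84 = f0
byte 7: 68 XOR 2a = 42
byte 8: 65 XOR 64 = 01

10111101 11100101 01000011 00010110 00011110 11011110 11110000 01000010 00000001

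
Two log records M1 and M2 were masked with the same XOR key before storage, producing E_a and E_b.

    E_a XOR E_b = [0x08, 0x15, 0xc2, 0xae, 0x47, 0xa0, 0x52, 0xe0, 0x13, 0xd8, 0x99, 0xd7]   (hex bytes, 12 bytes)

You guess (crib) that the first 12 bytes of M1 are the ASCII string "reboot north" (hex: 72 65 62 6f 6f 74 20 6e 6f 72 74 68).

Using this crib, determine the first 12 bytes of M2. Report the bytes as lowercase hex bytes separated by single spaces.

7a 70 a0 c1 28 d4 72 8e 7c aa ed bf

Since E_a ⊕ E_b = M1 ⊕ M2, XORing with the guessed M1 bytes yields the corresponding M2 bytes: M2 = (E_a ⊕ E_b) ⊕ M1.
byte 0: 08 XOR 72 = 7a
byte 1: 15 XOR 65 = 70
byte 2: c2 XOR 62 = a0
byte 3: ae XOR 6f = c1
byte 4: 47 XOR 6f = 28
byte 5: a0 XOR 74 = d4
byte 6: 52 XOR 20 = 72
byte 7: e0 XOR 6e = 8e
byte 8: 13 XOR 6f = 7c
byte 9: d8 XOR 72 = aa
byte 10: 99 XOR 74 = ed
byte 11: d7 XOR 68 = bf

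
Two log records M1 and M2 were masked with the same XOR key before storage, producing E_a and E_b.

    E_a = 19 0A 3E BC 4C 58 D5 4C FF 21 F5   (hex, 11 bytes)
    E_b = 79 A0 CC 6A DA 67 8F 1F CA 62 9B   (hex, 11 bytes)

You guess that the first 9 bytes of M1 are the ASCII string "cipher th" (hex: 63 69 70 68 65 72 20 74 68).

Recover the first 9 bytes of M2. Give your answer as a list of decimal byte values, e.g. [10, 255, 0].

[3, 195, 130, 190, 243, 77, 122, 39, 93]

First, E_a ⊕ E_b = (M1 ⊕ K) ⊕ (M2 ⊕ K) = M1 ⊕ M2, so the key drops out. Then M2 = (M1 ⊕ M2) ⊕ M1 over the first 9 bytes.
byte 0: (19 ⊕ 79) ⊕ 63 = 60 ⊕ 63 = 03
byte 1: (0a ⊕ a0) ⊕ 69 = aa ⊕ 69 = c3
byte 2: (3e ⊕ cc) ⊕ 70 = f2 ⊕ 70 = 82
byte 3: (bc ⊕ 6a) ⊕ 68 = d6 ⊕ 68 = be
byte 4: (4c ⊕ da) ⊕ 65 = 96 ⊕ 65 = f3
byte 5: (58 ⊕ 67) ⊕ 72 = 3f ⊕ 72 = 4d
byte 6: (d5 ⊕ 8f) ⊕ 20 = 5a ⊕ 20 = 7a
byte 7: (4c ⊕ 1f) ⊕ 74 = 53 ⊕ 74 = 27
byte 8: (ff ⊕ ca) ⊕ 68 = 35 ⊕ 68 = 5d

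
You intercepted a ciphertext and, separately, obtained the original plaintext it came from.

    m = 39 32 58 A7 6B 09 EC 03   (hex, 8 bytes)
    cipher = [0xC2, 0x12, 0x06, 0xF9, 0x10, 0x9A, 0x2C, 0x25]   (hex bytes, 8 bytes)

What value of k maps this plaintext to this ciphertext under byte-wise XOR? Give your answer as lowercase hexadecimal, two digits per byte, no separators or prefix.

fb205e5e7b93c026

Since cipher = m ⊕ k, XORing both sides with m gives k = m ⊕ cipher.
00111001 ⊕ 11000010 = 11111011
00110010 ⊕ 00010010 = 00100000
01011000 ⊕ 00000110 = 01011110
10100111 ⊕ 11111001 = 01011110
01101011 ⊕ 00010000 = 01111011
00001001 ⊕ 10011010 = 10010011
11101100 ⊕ 00101100 = 11000000
00000011 ⊕ 00100101 = 00100110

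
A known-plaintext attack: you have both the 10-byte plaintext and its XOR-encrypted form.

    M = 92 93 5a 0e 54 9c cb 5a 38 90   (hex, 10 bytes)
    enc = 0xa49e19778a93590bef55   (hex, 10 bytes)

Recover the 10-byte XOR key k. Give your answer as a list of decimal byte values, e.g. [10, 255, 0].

Since enc = M ⊕ k, XORing both sides with M gives k = M ⊕ enc.
92 ⊕ a4 = 36
93 ⊕ 9e = 0d
5a ⊕ 19 = 43
0e ⊕ 77 = 79
54 ⊕ 8a = de
9c ⊕ 93 = 0f
cb ⊕ 59 = 92
5a ⊕ 0b = 51
38 ⊕ ef = d7
90 ⊕ 55 = c5

[54, 13, 67, 121, 222, 15, 146, 81, 215, 197]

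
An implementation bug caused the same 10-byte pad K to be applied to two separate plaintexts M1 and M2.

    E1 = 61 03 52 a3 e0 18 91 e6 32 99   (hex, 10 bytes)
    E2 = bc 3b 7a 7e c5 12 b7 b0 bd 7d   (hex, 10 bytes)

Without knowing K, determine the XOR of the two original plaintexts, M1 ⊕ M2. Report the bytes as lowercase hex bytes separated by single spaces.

dd 38 28 dd 25 0a 26 56 8f e4

E1 ⊕ E2 = (M1 ⊕ K) ⊕ (M2 ⊕ K) = M1 ⊕ M2 — the shared key cancels under XOR.
01100001 xor 10111100 = 11011101
00000011 xor 00111011 = 00111000
01010010 xor 01111010 = 00101000
10100011 xor 01111110 = 11011101
11100000 xor 11000101 = 00100101
00011000 xor 00010010 = 00001010
10010001 xor 10110111 = 00100110
11100110 xor 10110000 = 01010110
00110010 xor 10111101 = 10001111
10011001 xor 01111101 = 11100100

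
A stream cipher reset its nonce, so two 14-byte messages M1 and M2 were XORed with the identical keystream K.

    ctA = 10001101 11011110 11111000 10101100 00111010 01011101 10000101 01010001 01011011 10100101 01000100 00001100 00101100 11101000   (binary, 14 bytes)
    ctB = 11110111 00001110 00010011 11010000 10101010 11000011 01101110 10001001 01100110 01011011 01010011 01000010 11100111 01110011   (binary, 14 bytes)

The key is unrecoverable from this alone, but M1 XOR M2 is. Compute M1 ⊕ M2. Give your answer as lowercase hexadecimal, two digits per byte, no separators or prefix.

7ad0eb7c909eebd83dfe174ecb9b

ctA ⊕ ctB = (M1 ⊕ K) ⊕ (M2 ⊕ K) = M1 ⊕ M2 — the shared key cancels under XOR.
8d ⊕ f7 = 7a
de ⊕ 0e = d0
f8 ⊕ 13 = eb
ac ⊕ d0 = 7c
3a ⊕ aa = 90
5d ⊕ c3 = 9e
85 ⊕ 6e = eb
51 ⊕ 89 = d8
5b ⊕ 66 = 3d
a5 ⊕ 5b = fe
44 ⊕ 53 = 17
0c ⊕ 42 = 4e
2c ⊕ e7 = cb
e8 ⊕ 73 = 9b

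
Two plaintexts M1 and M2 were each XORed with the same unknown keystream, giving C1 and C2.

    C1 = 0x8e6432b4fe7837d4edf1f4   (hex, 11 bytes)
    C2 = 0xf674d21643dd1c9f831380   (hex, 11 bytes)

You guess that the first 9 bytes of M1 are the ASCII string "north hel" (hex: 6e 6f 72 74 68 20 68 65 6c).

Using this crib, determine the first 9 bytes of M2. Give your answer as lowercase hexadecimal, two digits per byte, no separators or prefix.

167f92d6d585432e02

First, C1 ⊕ C2 = (M1 ⊕ K) ⊕ (M2 ⊕ K) = M1 ⊕ M2, so the key drops out. Then M2 = (M1 ⊕ M2) ⊕ M1 over the first 9 bytes.
byte 0: (8e XOR f6) XOR 6e = 78 XOR 6e = 16
byte 1: (64 XOR 74) XOR 6f = 10 XOR 6f = 7f
byte 2: (32 XOR d2) XOR 72 = e0 XOR 72 = 92
byte 3: (b4 XOR 16) XOR 74 = a2 XOR 74 = d6
byte 4: (fe XOR 43) XOR 68 = bd XOR 68 = d5
byte 5: (78 XOR dd) XOR 20 = a5 XOR 20 = 85
byte 6: (37 XOR 1c) XOR 68 = 2b XOR 68 = 43
byte 7: (d4 XOR 9f) XOR 65 = 4b XOR 65 = 2e
byte 8: (ed XOR 83) XOR 6c = 6e XOR 6c = 02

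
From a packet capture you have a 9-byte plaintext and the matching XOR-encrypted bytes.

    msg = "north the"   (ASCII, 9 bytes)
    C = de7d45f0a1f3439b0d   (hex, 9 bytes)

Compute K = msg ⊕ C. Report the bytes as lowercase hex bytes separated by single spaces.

Since C = msg ⊕ K, XORing both sides with msg gives K = msg ⊕ C.
byte 0: 6e ^ de = b0
byte 1: 6f ^ 7d = 12
byte 2: 72 ^ 45 = 37
byte 3: 74 ^ f0 = 84
byte 4: 68 ^ a1 = c9
byte 5: 20 ^ f3 = d3
byte 6: 74 ^ 43 = 37
byte 7: 68 ^ 9b = f3
byte 8: 65 ^ 0d = 68

b0 12 37 84 c9 d3 37 f3 68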